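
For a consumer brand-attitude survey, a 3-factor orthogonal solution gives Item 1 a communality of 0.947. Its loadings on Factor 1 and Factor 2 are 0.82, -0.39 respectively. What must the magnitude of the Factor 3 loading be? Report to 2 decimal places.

Under orthogonal rotation h² = Σλ², so λ_Factor 3² = h² − (0.8245) = 0.947 − 0.8245 = 0.1225.
|λ| = √0.1225 = 0.3500.

0.35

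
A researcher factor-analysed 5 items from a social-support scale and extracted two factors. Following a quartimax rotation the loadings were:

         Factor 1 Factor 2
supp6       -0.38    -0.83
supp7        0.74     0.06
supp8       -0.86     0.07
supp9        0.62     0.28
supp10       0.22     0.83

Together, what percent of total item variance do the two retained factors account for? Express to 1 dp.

SS loadings by factor: 1.8644, 1.4647; total = 3.3291.
Total variance with 5 standardized items is 5, so the solution explains 3.3291/5 = 0.6658 = 66.58%.

66.6%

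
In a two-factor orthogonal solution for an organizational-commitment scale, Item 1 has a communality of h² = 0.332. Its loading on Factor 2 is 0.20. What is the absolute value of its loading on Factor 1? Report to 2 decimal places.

Under orthogonal rotation h² = Σλ², so λ_Factor 1² = h² − (0.0400) = 0.332 − 0.0400 = 0.2920.
|λ| = √0.2920 = 0.5404.

0.54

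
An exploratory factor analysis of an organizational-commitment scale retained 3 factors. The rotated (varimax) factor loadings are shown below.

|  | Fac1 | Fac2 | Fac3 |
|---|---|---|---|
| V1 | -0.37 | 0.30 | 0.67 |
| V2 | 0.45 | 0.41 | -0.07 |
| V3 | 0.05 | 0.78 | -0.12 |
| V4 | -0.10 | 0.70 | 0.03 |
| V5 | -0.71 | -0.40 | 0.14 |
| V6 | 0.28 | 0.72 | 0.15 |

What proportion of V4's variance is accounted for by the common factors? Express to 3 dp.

h² = (-0.10)² + 0.70² + 0.03² = 0.0100 + 0.4900 + 0.0009 = 0.5009

0.501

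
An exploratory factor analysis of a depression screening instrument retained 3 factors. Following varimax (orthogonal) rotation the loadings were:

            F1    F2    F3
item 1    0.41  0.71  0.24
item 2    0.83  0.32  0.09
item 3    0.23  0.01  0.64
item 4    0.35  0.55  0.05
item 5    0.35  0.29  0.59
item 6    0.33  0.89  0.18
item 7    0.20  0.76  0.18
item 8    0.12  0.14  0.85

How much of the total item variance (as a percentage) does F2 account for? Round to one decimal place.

SS loadings for F2 = 0.71² + 0.32² + 0.01² + 0.55² + 0.29² + 0.89² + 0.76² + 0.14² = 2.3825
With 8 standardized items, total variance = 8. Proportion = 2.3825/8 = 0.2978 → 29.78%.

29.8%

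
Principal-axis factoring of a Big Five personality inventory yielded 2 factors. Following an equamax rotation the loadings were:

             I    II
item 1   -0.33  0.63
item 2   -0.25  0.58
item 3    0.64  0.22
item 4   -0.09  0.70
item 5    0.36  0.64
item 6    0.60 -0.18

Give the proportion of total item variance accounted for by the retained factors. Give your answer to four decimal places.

Communalities: 0.5058, 0.3989, 0.4580, 0.4981, 0.5392, 0.3924; Σh² = 2.7924.
Total variance with 6 standardized items is 6, so the solution explains 2.7924/6 = 0.4654.

0.4654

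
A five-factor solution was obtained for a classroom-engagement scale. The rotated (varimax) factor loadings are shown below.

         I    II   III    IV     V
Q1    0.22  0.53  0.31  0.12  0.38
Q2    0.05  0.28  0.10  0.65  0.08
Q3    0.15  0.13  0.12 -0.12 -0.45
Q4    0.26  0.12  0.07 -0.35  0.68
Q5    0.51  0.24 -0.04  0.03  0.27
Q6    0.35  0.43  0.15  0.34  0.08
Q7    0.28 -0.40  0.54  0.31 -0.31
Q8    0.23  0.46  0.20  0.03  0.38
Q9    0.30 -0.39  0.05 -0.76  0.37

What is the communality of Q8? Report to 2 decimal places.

h² = 0.23² + 0.46² + 0.20² + 0.03² + 0.38² = 0.0529 + 0.2116 + 0.0400 + 0.0009 + 0.1444 = 0.4498

0.45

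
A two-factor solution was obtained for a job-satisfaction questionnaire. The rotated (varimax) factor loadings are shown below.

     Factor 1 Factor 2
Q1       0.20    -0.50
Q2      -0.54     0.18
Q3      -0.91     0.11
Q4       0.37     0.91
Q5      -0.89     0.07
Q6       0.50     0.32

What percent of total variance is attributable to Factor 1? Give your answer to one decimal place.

39.0%

SS loadings for Factor 1 = 0.20² + (-0.54)² + (-0.91)² + 0.37² + (-0.89)² + 0.50² = 2.3387
With 6 standardized items, total variance = 6. Proportion = 2.3387/6 = 0.3898 → 38.98%.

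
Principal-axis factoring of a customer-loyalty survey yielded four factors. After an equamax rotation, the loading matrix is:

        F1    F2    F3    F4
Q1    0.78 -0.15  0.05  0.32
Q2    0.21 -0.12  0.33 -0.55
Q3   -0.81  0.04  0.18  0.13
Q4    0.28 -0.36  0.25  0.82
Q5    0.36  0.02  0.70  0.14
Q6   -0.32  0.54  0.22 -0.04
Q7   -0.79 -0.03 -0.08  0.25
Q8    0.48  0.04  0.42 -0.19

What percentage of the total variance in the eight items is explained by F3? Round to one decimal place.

11.6%

SS loadings for F3 = 0.05² + 0.33² + 0.18² + 0.25² + 0.70² + 0.22² + (-0.08)² + 0.42² = 0.9275
With 8 standardized items, total variance = 8. Proportion = 0.9275/8 = 0.1159 → 11.59%.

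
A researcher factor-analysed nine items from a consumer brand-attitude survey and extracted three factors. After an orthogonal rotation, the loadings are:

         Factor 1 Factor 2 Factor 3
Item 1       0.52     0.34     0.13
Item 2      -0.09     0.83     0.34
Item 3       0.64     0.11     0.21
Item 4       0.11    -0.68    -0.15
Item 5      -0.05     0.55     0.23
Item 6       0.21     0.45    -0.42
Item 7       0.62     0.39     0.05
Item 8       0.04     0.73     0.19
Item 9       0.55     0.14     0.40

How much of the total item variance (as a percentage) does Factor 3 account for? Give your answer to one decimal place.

7.0%

SS loadings for Factor 3 = 0.13² + 0.34² + 0.21² + (-0.15)² + 0.23² + (-0.42)² + 0.05² + 0.19² + 0.40² = 0.6270
With 9 standardized items, total variance = 9. Proportion = 0.6270/9 = 0.0697 → 6.97%.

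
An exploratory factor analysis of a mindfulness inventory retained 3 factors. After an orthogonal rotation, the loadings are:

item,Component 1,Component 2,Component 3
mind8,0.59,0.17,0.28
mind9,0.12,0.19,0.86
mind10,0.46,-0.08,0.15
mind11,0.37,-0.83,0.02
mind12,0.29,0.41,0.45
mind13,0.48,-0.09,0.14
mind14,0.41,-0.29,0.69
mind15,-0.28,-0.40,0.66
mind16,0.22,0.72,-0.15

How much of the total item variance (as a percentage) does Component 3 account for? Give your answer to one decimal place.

22.2%

SS loadings for Component 3 = 0.28² + 0.86² + 0.15² + 0.02² + 0.45² + 0.14² + 0.69² + 0.66² + (-0.15)² = 1.9972
With 9 standardized items, total variance = 9. Proportion = 1.9972/9 = 0.2219 → 22.19%.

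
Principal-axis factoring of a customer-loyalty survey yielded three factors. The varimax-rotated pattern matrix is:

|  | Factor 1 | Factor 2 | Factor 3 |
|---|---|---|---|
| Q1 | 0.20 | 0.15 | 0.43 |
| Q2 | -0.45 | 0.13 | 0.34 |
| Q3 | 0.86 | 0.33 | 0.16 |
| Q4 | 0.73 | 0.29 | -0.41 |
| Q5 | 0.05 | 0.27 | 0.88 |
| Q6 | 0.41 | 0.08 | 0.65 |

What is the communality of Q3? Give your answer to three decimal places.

h² = 0.86² + 0.33² + 0.16² = 0.7396 + 0.1089 + 0.0256 = 0.8741

0.874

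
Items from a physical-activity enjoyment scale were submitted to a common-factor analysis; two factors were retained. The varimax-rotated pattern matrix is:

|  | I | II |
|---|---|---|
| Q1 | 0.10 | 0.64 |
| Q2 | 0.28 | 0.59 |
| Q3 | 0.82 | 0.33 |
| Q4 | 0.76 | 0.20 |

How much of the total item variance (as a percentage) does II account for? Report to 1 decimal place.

SS loadings for II = 0.64² + 0.59² + 0.33² + 0.20² = 0.9066
With 4 standardized items, total variance = 4. Proportion = 0.9066/4 = 0.2266 → 22.66%.

22.7%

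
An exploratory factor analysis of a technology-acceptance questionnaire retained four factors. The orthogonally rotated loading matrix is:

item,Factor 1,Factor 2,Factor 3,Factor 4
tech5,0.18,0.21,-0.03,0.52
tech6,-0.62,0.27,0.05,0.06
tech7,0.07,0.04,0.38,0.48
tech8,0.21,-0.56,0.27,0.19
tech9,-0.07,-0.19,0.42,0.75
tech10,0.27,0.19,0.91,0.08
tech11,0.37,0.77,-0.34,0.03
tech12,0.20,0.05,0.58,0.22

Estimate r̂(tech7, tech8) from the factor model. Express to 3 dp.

0.186

r̂ = Σ λ_i·λ_j across factors = (0.07)(0.21) + (0.04)(-0.56) + (0.38)(0.27) + (0.48)(0.19)
  = +0.0147 -0.0224 +0.1026 +0.0912 = 0.1861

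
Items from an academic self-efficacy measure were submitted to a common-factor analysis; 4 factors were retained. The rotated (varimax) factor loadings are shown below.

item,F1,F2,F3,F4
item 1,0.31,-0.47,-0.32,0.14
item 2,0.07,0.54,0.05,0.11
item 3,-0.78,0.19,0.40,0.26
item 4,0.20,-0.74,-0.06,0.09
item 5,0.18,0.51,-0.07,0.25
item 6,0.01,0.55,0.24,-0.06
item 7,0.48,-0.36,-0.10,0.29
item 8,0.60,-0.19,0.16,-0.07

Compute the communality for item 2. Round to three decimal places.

0.311

h² = 0.07² + 0.54² + 0.05² + 0.11² = 0.0049 + 0.2916 + 0.0025 + 0.0121 = 0.3111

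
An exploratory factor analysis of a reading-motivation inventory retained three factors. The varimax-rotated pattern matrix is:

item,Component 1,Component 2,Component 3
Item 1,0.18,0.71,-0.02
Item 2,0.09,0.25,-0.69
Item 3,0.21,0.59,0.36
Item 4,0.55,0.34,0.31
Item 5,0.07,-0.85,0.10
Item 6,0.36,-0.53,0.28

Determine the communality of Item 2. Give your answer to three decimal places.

0.547

h² = 0.09² + 0.25² + (-0.69)² = 0.0081 + 0.0625 + 0.4761 = 0.5467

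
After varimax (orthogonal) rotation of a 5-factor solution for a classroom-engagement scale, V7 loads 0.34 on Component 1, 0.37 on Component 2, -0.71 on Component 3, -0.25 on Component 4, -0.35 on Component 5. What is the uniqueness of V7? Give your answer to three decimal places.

0.058

h² = 0.34² + 0.37² + (-0.71)² + (-0.25)² + (-0.35)² = 0.1156 + 0.1369 + 0.5041 + 0.0625 + 0.1225 = 0.9416
Uniqueness u² = 1 − h² = 1 − 0.9416 = 0.0584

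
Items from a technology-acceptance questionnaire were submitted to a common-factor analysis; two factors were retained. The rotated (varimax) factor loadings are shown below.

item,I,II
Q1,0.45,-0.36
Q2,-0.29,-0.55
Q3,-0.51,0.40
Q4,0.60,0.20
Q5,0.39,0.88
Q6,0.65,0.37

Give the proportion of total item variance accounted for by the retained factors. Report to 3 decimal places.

0.504

SS loadings by factor: 1.4813, 1.5434; total = 3.0247.
Total variance with 6 standardized items is 6, so the solution explains 3.0247/6 = 0.5041.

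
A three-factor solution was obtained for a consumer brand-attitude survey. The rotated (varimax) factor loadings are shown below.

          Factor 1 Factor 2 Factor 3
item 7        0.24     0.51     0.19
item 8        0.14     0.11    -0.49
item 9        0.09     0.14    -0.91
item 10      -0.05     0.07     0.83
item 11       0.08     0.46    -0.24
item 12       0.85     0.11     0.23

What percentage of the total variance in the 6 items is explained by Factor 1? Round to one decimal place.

SS loadings for Factor 1 = 0.24² + 0.14² + 0.09² + (-0.05)² + 0.08² + 0.85² = 0.8167
With 6 standardized items, total variance = 6. Proportion = 0.8167/6 = 0.1361 → 13.61%.

13.6%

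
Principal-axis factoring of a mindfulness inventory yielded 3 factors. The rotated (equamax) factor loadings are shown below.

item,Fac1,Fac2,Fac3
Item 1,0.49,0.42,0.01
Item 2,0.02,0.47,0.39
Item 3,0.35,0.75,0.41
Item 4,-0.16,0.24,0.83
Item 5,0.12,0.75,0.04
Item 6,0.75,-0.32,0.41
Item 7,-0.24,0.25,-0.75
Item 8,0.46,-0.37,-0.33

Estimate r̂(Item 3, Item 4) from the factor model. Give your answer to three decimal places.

0.464

r̂ = Σ λ_i·λ_j across factors = (0.35)(-0.16) + (0.75)(0.24) + (0.41)(0.83)
  = -0.0560 +0.1800 +0.3403 = 0.4643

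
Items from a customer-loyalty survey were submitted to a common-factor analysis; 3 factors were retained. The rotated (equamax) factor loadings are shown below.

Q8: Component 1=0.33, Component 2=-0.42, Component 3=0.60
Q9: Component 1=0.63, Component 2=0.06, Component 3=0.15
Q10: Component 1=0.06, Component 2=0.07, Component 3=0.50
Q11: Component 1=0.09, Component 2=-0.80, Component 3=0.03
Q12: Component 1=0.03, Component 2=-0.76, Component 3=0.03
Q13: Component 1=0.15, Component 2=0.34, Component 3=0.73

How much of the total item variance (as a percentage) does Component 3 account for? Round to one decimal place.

SS loadings for Component 3 = 0.60² + 0.15² + 0.50² + 0.03² + 0.03² + 0.73² = 1.1672
With 6 standardized items, total variance = 6. Proportion = 1.1672/6 = 0.1945 → 19.45%.

19.5%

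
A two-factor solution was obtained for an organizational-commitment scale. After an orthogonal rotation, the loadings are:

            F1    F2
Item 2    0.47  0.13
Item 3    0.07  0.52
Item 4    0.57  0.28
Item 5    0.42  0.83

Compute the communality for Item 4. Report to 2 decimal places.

0.40

h² = 0.57² + 0.28² = 0.3249 + 0.0784 = 0.4033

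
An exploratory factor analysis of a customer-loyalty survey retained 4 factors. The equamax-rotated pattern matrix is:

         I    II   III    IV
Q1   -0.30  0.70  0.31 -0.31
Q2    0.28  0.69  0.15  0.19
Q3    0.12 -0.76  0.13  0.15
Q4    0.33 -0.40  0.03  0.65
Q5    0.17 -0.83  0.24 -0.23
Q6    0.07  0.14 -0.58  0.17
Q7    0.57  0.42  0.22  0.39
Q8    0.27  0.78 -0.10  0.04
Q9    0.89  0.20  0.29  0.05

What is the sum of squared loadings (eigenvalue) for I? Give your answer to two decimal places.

1.52

SS loadings for I = (-0.30)² + 0.28² + 0.12² + 0.33² + 0.17² + 0.07² + 0.57² + 0.27² + 0.89² = 0.0900 + 0.0784 + 0.0144 + 0.1089 + 0.0289 + 0.0049 + 0.3249 + 0.0729 + 0.7921 = 1.5154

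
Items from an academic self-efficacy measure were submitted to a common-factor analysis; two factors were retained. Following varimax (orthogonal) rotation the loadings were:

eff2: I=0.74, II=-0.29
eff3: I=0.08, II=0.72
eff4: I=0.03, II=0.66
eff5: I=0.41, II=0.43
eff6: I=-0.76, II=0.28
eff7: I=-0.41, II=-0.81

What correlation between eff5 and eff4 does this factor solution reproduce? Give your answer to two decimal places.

0.30

r̂ = Σ λ_i·λ_j across factors = (0.41)(0.03) + (0.43)(0.66)
  = +0.0123 +0.2838 = 0.2961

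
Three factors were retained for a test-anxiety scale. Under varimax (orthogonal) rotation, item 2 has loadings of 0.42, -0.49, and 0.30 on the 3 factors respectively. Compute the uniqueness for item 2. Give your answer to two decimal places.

h² = 0.42² + (-0.49)² + 0.30² = 0.1764 + 0.2401 + 0.0900 = 0.5065
Uniqueness u² = 1 − h² = 1 − 0.5065 = 0.4935

0.49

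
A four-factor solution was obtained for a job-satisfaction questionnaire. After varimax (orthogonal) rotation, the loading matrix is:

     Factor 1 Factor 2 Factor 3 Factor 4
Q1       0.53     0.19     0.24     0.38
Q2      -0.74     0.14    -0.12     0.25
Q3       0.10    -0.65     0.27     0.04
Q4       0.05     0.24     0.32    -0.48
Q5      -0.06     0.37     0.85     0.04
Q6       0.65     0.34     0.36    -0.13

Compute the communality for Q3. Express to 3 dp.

h² = 0.10² + (-0.65)² + 0.27² + 0.04² = 0.0100 + 0.4225 + 0.0729 + 0.0016 = 0.5070

0.507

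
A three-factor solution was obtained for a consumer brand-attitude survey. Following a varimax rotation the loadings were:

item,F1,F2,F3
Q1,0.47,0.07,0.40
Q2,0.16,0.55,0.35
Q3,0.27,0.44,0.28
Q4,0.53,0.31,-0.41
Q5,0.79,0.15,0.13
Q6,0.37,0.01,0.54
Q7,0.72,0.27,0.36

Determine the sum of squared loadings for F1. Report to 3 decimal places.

SS loadings for F1 = 0.47² + 0.16² + 0.27² + 0.53² + 0.79² + 0.37² + 0.72² = 0.2209 + 0.0256 + 0.0729 + 0.2809 + 0.6241 + 0.1369 + 0.5184 = 1.8797

1.880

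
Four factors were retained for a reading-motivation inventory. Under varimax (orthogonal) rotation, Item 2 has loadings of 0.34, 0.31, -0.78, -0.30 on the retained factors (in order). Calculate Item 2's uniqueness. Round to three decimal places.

0.090

h² = 0.34² + 0.31² + (-0.78)² + (-0.30)² = 0.1156 + 0.0961 + 0.6084 + 0.0900 = 0.9101
Uniqueness u² = 1 − h² = 1 − 0.9101 = 0.0899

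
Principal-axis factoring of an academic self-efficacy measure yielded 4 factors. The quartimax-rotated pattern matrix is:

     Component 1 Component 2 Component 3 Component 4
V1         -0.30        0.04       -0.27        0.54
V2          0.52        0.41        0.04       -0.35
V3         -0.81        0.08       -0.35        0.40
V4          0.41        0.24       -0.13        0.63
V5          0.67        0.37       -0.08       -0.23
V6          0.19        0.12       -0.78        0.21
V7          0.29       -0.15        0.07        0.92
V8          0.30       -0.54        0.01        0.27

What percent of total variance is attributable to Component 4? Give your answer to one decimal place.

24.8%

SS loadings for Component 4 = 0.54² + (-0.35)² + 0.40² + 0.63² + (-0.23)² + 0.21² + 0.92² + 0.27² = 1.9873
With 8 standardized items, total variance = 8. Proportion = 1.9873/8 = 0.2484 → 24.84%.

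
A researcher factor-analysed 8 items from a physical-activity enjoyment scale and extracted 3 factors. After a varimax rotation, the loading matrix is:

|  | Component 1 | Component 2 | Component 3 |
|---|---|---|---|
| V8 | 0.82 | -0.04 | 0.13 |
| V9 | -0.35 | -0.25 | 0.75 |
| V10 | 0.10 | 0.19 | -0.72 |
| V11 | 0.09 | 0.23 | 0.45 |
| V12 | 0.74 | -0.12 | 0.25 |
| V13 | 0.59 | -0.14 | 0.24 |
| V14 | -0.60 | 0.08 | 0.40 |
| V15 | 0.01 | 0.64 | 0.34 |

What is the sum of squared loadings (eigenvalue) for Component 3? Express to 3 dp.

1.696

SS loadings for Component 3 = 0.13² + 0.75² + (-0.72)² + 0.45² + 0.25² + 0.24² + 0.40² + 0.34² = 0.0169 + 0.5625 + 0.5184 + 0.2025 + 0.0625 + 0.0576 + 0.1600 + 0.1156 = 1.6960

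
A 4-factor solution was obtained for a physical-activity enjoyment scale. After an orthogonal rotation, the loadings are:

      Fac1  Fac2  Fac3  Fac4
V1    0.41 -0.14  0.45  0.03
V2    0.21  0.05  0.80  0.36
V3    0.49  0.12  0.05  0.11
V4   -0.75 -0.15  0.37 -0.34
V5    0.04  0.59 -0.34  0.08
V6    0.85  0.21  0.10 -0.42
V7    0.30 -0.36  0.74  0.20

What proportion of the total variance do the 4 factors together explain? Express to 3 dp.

Communalities: 0.3911, 0.8162, 0.2691, 0.8375, 0.4717, 0.9530, 0.8072; Σh² = 4.5458.
Total variance with 7 standardized items is 7, so the solution explains 4.5458/7 = 0.6494.

0.649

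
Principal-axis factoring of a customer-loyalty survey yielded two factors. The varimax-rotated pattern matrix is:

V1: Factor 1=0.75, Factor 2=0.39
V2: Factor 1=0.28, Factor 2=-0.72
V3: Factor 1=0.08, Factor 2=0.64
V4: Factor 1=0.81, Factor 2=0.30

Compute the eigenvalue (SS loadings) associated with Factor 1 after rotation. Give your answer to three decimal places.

SS loadings for Factor 1 = 0.75² + 0.28² + 0.08² + 0.81² = 0.5625 + 0.0784 + 0.0064 + 0.6561 = 1.3034

1.303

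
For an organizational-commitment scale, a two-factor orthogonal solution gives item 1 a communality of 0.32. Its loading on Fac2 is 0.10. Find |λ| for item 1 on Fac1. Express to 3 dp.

Under orthogonal rotation h² = Σλ², so λ_Fac1² = h² − (0.0100) = 0.32 − 0.0100 = 0.3100.
|λ| = √0.3100 = 0.5568.

0.557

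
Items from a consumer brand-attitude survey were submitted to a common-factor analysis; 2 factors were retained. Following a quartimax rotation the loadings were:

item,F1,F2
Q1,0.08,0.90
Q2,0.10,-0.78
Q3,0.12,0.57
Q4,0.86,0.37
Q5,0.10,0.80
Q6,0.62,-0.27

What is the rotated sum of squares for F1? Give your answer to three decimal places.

1.165

SS loadings for F1 = 0.08² + 0.10² + 0.12² + 0.86² + 0.10² + 0.62² = 0.0064 + 0.0100 + 0.0144 + 0.7396 + 0.0100 + 0.3844 = 1.1648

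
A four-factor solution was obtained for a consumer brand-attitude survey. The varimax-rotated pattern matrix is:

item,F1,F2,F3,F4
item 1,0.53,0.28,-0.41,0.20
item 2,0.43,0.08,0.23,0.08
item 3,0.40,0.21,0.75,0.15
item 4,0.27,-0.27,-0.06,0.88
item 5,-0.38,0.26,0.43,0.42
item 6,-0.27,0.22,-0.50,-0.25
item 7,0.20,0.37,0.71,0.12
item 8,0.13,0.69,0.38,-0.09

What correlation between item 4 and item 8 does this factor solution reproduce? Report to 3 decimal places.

-0.253

r̂ = Σ λ_i·λ_j across factors = (0.27)(0.13) + (-0.27)(0.69) + (-0.06)(0.38) + (0.88)(-0.09)
  = +0.0351 -0.1863 -0.0228 -0.0792 = -0.2532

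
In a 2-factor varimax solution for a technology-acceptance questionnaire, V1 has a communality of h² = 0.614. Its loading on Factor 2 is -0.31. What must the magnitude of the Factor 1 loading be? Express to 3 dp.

Under orthogonal rotation h² = Σλ², so λ_Factor 1² = h² − (0.0961) = 0.614 − 0.0961 = 0.5179.
|λ| = √0.5179 = 0.7197.

0.720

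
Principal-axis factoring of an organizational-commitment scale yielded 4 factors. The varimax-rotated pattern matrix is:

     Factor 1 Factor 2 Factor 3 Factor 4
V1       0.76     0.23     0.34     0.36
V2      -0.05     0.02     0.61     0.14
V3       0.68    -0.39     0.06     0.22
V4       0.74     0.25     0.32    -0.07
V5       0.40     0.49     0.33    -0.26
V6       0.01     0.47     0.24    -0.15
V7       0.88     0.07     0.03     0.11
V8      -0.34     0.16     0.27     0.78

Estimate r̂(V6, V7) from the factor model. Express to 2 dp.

r̂ = Σ λ_i·λ_j across factors = (0.01)(0.88) + (0.47)(0.07) + (0.24)(0.03) + (-0.15)(0.11)
  = +0.0088 +0.0329 +0.0072 -0.0165 = 0.0324

0.03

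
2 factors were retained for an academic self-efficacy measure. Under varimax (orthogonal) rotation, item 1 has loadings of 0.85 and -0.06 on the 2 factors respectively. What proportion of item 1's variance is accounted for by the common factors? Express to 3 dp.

0.726

h² = 0.85² + (-0.06)² = 0.7225 + 0.0036 = 0.7261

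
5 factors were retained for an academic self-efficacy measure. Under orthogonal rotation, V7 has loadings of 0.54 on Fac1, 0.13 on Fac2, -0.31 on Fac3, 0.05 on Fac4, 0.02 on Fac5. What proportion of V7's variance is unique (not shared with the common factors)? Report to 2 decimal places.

h² = 0.54² + 0.13² + (-0.31)² + 0.05² + 0.02² = 0.2916 + 0.0169 + 0.0961 + 0.0025 + 0.0004 = 0.4075
Uniqueness u² = 1 − h² = 1 − 0.4075 = 0.5925

0.59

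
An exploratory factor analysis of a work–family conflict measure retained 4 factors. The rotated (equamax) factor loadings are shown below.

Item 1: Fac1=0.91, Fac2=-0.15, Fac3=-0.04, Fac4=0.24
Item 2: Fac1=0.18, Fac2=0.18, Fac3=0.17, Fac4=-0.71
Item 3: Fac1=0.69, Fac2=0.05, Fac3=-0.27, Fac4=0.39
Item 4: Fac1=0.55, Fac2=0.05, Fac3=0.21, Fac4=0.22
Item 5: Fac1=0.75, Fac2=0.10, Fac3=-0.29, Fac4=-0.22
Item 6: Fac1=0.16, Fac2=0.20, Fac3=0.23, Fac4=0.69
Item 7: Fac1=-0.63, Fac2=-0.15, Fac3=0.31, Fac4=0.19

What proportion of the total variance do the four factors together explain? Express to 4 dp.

0.6371

SS loadings by factor: 2.6241, 0.1324, 0.3806, 1.3228; total = 4.4599.
Total variance with 7 standardized items is 7, so the solution explains 4.4599/7 = 0.6371.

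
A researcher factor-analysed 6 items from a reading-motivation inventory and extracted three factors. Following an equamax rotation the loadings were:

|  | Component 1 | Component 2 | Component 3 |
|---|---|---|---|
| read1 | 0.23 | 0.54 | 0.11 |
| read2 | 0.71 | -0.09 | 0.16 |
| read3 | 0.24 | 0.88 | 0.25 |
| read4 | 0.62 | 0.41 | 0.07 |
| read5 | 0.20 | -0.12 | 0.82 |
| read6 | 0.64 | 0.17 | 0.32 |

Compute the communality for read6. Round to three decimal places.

h² = 0.64² + 0.17² + 0.32² = 0.4096 + 0.0289 + 0.1024 = 0.5409

0.541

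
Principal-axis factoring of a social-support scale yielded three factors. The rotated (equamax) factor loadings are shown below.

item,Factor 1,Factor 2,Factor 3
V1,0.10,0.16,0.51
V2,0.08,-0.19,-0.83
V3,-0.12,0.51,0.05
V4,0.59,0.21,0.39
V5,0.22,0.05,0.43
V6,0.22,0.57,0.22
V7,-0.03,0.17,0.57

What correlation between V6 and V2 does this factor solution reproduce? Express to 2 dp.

-0.27

r̂ = Σ λ_i·λ_j across factors = (0.22)(0.08) + (0.57)(-0.19) + (0.22)(-0.83)
  = +0.0176 -0.1083 -0.1826 = -0.2733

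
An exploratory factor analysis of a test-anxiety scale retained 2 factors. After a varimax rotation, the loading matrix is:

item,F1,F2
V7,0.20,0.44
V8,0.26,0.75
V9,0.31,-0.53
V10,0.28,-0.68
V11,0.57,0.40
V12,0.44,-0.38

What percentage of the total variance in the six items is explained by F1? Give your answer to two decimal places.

13.34%

SS loadings for F1 = 0.20² + 0.26² + 0.31² + 0.28² + 0.57² + 0.44² = 0.8006
With 6 standardized items, total variance = 6. Proportion = 0.8006/6 = 0.1334 → 13.34%.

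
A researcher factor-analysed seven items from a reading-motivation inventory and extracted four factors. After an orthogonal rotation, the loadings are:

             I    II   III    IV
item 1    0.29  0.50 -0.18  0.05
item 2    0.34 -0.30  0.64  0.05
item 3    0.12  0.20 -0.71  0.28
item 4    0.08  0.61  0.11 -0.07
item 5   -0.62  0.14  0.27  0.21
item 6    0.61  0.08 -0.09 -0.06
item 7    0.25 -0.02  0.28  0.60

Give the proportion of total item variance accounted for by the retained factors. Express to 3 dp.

0.490

SS loadings by factor: 1.0395, 0.7785, 1.1176, 0.4960; total = 3.4316.
Total variance with 7 standardized items is 7, so the solution explains 3.4316/7 = 0.4902.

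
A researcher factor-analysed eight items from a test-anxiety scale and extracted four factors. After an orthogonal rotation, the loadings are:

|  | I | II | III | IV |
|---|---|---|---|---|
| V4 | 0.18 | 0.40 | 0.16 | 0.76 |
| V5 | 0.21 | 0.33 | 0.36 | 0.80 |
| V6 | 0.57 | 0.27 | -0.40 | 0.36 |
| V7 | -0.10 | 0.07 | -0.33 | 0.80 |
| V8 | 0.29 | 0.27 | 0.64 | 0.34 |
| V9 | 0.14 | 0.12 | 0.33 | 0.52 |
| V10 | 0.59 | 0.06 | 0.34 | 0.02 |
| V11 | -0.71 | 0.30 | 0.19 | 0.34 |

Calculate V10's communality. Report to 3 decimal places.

0.468

h² = 0.59² + 0.06² + 0.34² + 0.02² = 0.3481 + 0.0036 + 0.1156 + 0.0004 = 0.4677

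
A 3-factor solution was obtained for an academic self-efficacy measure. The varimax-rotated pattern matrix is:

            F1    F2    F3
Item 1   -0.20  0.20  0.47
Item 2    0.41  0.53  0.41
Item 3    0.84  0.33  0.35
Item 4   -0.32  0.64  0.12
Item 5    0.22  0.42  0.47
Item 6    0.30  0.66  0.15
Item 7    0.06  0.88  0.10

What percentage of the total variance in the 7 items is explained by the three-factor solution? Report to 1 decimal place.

Communalities: 0.3009, 0.6171, 0.9370, 0.5264, 0.4457, 0.5481, 0.7880; Σh² = 4.1632.
Total variance with 7 standardized items is 7, so the solution explains 4.1632/7 = 0.5947 = 59.47%.

59.5%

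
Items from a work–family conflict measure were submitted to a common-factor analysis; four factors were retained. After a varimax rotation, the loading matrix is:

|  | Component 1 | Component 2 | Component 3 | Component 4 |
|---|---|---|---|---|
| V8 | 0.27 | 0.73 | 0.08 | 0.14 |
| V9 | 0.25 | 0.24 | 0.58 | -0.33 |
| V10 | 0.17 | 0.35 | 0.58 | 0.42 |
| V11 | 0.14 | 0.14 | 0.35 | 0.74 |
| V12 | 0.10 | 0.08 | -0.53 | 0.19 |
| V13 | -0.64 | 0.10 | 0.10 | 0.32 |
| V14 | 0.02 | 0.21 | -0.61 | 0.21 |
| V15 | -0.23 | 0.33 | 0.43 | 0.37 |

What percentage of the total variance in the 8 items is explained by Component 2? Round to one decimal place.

11.3%

SS loadings for Component 2 = 0.73² + 0.24² + 0.35² + 0.14² + 0.08² + 0.10² + 0.21² + 0.33² = 0.9020
With 8 standardized items, total variance = 8. Proportion = 0.9020/8 = 0.1127 → 11.27%.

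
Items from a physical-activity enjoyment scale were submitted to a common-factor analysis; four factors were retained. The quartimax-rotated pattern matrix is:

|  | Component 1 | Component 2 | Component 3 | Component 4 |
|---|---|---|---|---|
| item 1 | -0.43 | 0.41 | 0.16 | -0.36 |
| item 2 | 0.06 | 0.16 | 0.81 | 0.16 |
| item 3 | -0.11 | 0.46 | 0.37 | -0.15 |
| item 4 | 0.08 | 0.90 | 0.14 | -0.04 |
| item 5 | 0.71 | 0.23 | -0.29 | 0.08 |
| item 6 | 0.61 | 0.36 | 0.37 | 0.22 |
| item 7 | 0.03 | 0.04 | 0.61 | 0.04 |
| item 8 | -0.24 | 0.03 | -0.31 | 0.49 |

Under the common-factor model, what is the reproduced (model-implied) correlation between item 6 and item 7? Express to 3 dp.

0.267

r̂ = Σ λ_i·λ_j across factors = (0.61)(0.03) + (0.36)(0.04) + (0.37)(0.61) + (0.22)(0.04)
  = +0.0183 +0.0144 +0.2257 +0.0088 = 0.2672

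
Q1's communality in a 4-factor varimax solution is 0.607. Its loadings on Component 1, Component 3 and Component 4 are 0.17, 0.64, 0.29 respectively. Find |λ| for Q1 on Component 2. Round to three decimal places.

0.291

Under orthogonal rotation h² = Σλ², so λ_Component 2² = h² − (0.5226) = 0.607 − 0.5226 = 0.0844.
|λ| = √0.0844 = 0.2905.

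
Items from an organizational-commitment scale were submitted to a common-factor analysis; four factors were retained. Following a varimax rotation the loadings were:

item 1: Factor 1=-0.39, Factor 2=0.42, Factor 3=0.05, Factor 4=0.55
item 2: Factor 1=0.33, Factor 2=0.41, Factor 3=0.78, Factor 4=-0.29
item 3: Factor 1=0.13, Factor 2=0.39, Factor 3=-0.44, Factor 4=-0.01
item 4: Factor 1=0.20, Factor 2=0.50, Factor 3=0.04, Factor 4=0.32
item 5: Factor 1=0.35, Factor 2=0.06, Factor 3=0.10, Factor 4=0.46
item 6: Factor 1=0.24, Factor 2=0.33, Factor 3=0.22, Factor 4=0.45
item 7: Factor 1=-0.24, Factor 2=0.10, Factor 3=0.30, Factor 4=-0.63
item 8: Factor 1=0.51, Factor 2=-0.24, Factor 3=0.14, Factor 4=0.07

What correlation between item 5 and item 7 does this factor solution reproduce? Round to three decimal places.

-0.338

r̂ = Σ λ_i·λ_j across factors = (0.35)(-0.24) + (0.06)(0.10) + (0.10)(0.30) + (0.46)(-0.63)
  = -0.0840 +0.0060 +0.0300 -0.2898 = -0.3378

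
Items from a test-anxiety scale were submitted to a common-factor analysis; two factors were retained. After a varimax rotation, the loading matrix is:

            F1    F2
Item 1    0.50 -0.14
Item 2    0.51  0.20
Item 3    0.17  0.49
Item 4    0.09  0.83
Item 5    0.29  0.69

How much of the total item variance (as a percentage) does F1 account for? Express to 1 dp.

12.6%

SS loadings for F1 = 0.50² + 0.51² + 0.17² + 0.09² + 0.29² = 0.6312
With 5 standardized items, total variance = 5. Proportion = 0.6312/5 = 0.1262 → 12.62%.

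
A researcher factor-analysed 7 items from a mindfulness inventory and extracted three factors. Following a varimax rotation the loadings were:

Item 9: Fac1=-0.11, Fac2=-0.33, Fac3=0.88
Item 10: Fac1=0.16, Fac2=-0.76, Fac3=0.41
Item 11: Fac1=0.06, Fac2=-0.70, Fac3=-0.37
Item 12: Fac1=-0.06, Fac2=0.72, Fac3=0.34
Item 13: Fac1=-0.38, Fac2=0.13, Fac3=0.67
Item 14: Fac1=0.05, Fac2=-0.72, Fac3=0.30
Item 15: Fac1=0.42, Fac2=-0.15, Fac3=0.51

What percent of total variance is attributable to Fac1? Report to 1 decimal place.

5.3%

SS loadings for Fac1 = (-0.11)² + 0.16² + 0.06² + (-0.06)² + (-0.38)² + 0.05² + 0.42² = 0.3682
With 7 standardized items, total variance = 7. Proportion = 0.3682/7 = 0.0526 → 5.26%.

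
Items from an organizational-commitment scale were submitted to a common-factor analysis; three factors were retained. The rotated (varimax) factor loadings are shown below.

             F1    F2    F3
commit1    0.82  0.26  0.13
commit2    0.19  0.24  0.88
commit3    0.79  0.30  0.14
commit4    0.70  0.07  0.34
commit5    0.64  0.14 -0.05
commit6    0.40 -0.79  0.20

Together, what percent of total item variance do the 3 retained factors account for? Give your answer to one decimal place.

SS loadings by factor: 2.3922, 0.8638, 0.9690; total = 4.2250.
Total variance with 6 standardized items is 6, so the solution explains 4.2250/6 = 0.7042 = 70.42%.

70.4%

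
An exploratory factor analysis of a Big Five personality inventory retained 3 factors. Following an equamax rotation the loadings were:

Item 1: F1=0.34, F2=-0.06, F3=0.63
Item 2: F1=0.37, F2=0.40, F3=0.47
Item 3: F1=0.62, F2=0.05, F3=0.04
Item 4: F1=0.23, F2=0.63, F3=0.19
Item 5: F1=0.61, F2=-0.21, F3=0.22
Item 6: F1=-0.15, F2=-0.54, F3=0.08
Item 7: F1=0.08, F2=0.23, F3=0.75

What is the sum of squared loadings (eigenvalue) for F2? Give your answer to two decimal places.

0.95

SS loadings for F2 = (-0.06)² + 0.40² + 0.05² + 0.63² + (-0.21)² + (-0.54)² + 0.23² = 0.0036 + 0.1600 + 0.0025 + 0.3969 + 0.0441 + 0.2916 + 0.0529 = 0.9516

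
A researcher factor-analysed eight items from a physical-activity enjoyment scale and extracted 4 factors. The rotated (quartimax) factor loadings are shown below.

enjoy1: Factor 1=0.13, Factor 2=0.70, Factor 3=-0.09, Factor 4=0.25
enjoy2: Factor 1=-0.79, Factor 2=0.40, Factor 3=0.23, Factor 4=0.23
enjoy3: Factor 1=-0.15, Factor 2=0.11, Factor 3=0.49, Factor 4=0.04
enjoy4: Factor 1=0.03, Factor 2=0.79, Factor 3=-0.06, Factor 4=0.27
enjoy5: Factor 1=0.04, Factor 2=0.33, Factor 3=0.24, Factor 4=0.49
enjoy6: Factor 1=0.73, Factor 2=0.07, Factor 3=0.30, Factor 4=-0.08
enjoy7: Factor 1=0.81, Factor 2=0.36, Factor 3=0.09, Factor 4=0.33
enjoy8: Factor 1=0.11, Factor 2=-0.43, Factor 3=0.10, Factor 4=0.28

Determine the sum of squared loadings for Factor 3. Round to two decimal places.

0.47

SS loadings for Factor 3 = (-0.09)² + 0.23² + 0.49² + (-0.06)² + 0.24² + 0.30² + 0.09² + 0.10² = 0.0081 + 0.0529 + 0.2401 + 0.0036 + 0.0576 + 0.0900 + 0.0081 + 0.0100 = 0.4704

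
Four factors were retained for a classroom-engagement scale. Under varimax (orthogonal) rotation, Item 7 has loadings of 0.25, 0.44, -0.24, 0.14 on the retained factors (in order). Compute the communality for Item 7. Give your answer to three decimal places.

h² = 0.25² + 0.44² + (-0.24)² + 0.14² = 0.0625 + 0.1936 + 0.0576 + 0.0196 = 0.3333

0.333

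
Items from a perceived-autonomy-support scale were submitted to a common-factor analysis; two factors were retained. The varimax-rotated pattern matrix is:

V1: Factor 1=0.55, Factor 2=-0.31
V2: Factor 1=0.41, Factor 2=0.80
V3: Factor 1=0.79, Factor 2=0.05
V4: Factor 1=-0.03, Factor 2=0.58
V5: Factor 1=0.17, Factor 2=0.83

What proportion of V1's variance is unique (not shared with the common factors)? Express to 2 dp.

h² = 0.55² + (-0.31)² = 0.3025 + 0.0961 = 0.3986
Uniqueness u² = 1 − h² = 1 − 0.3986 = 0.6014

0.60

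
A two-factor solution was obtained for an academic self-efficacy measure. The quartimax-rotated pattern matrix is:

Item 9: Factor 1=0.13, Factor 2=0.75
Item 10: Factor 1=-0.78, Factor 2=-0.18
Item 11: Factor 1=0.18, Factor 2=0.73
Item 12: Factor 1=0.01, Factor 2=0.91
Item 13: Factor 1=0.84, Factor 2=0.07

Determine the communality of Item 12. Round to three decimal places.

0.828

h² = 0.01² + 0.91² = 0.0001 + 0.8281 = 0.8282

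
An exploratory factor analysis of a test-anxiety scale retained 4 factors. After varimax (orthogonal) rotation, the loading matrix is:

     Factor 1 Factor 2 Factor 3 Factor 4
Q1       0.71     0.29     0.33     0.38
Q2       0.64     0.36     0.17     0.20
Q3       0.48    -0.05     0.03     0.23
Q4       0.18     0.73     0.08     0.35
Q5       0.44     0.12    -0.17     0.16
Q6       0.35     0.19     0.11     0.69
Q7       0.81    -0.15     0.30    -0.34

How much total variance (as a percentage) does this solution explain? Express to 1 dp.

60.3%

Communalities: 0.8415, 0.6081, 0.2867, 0.6942, 0.2625, 0.6468, 0.8842; Σh² = 4.2240.
Total variance with 7 standardized items is 7, so the solution explains 4.2240/7 = 0.6034 = 60.34%.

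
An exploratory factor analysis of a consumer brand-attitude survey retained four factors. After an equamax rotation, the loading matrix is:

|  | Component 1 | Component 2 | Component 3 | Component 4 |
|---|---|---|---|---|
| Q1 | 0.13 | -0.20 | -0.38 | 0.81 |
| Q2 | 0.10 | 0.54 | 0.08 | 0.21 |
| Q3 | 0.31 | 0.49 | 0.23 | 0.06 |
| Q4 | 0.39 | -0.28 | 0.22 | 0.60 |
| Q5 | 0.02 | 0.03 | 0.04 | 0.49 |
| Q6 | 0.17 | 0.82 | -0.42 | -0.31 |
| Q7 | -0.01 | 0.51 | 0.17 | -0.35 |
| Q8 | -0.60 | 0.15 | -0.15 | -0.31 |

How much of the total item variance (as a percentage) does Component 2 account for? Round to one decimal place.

SS loadings for Component 2 = (-0.20)² + 0.54² + 0.49² + (-0.28)² + 0.03² + 0.82² + 0.51² + 0.15² = 1.6060
With 8 standardized items, total variance = 8. Proportion = 1.6060/8 = 0.2007 → 20.07%.

20.1%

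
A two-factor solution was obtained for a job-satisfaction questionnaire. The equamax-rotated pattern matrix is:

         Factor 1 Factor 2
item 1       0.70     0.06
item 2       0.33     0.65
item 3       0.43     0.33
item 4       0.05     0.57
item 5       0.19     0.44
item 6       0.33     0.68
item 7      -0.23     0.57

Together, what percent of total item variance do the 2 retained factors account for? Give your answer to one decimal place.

Communalities: 0.4936, 0.5314, 0.2938, 0.3274, 0.2297, 0.5713, 0.3778; Σh² = 2.8250.
Total variance with 7 standardized items is 7, so the solution explains 2.8250/7 = 0.4036 = 40.36%.

40.4%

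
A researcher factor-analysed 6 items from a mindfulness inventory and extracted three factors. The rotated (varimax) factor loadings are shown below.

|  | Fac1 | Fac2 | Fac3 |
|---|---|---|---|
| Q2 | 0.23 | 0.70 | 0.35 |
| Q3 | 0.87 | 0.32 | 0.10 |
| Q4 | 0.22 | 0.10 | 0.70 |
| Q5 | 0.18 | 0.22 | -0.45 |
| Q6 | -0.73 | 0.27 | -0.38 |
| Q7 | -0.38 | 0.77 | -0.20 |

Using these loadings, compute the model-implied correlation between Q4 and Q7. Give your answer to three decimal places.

-0.147

r̂ = Σ λ_i·λ_j across factors = (0.22)(-0.38) + (0.10)(0.77) + (0.70)(-0.20)
  = -0.0836 +0.0770 -0.1400 = -0.1466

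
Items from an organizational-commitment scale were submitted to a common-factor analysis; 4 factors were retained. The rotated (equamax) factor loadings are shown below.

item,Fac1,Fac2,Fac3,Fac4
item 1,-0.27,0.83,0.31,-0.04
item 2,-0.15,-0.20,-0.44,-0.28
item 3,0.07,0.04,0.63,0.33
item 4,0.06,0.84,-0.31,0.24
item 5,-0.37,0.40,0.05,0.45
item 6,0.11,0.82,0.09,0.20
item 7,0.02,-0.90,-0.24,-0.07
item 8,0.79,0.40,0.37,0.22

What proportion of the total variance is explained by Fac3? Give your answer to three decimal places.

SS loadings for Fac3 = 0.31² + (-0.44)² + 0.63² + (-0.31)² + 0.05² + 0.09² + (-0.24)² + 0.37² = 0.9878
Proportion of variance = 0.9878 / 8 = 0.1235.

0.123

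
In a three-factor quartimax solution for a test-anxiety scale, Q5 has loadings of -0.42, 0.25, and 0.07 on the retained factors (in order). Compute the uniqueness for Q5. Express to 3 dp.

0.756

h² = (-0.42)² + 0.25² + 0.07² = 0.1764 + 0.0625 + 0.0049 = 0.2438
Uniqueness u² = 1 − h² = 1 − 0.2438 = 0.7562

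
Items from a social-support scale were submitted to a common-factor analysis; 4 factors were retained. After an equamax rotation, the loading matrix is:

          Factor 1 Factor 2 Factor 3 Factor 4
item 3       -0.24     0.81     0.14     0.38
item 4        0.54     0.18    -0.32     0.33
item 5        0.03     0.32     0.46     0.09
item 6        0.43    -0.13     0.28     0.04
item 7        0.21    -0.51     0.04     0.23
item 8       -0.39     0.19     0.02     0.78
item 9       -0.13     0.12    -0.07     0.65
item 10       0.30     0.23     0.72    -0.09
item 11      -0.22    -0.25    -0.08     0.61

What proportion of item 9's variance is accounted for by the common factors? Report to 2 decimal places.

h² = (-0.13)² + 0.12² + (-0.07)² + 0.65² = 0.0169 + 0.0144 + 0.0049 + 0.4225 = 0.4587

0.46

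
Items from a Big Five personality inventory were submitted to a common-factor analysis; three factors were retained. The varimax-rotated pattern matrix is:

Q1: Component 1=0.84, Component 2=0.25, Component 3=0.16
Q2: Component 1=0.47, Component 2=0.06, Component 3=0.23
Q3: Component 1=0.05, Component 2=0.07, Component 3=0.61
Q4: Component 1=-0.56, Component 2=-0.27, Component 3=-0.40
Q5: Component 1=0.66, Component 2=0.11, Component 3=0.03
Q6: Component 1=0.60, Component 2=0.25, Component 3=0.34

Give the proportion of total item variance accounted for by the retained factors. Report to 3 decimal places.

SS loadings by factor: 2.0382, 0.2185, 0.7271; total = 2.9838.
Total variance with 6 standardized items is 6, so the solution explains 2.9838/6 = 0.4973.

0.497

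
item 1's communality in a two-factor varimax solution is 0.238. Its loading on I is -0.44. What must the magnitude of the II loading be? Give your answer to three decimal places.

Under orthogonal rotation h² = Σλ², so λ_II² = h² − (0.1936) = 0.238 − 0.1936 = 0.0444.
|λ| = √0.0444 = 0.2107.

0.211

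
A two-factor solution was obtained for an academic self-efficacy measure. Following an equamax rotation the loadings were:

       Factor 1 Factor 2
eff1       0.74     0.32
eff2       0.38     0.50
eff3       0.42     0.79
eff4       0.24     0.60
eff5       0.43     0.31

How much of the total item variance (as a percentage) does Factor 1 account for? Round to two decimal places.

SS loadings for Factor 1 = 0.74² + 0.38² + 0.42² + 0.24² + 0.43² = 1.1109
With 5 standardized items, total variance = 5. Proportion = 1.1109/5 = 0.2222 → 22.22%.

22.22%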